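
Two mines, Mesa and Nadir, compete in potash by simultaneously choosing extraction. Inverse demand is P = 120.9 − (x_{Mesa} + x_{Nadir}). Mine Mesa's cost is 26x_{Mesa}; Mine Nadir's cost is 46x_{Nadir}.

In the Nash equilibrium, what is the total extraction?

56.6

Mine Mesa's profit: π = x_{Mesa}(120.9 − (x_{Mesa} + x_{Nadir})) − 26x_{Mesa}.
∂π/∂x_{Mesa} = 94.9 − 2x_{Mesa} − x_{Nadir} = 0, so x_{Mesa} = 47.45 − 0.5x_{Nadir}.
By the same steps for Nadir: x_{Nadir} = 37.45 − 0.5x_{Mesa}.
Solving the two reaction functions simultaneously: (1 − (−0.5)(−0.5))x_{Mesa} = 47.45 − 0.5·37.45, so 0.75x_{Mesa} = 28.725 and x_{Mesa} = 38.3.
Then x_{Nadir} = 37.45 − 0.5·38.3 = 18.3.
Total extraction: 38.3 + 18.3 = 56.6.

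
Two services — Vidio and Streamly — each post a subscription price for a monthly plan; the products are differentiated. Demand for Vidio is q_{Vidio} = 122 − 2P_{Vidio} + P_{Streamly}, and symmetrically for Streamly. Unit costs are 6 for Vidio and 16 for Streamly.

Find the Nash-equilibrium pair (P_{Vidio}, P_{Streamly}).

Vidio's profit: π = (P_{Vidio} − 6)(122 − 2P_{Vidio} + P_{Streamly}).
∂π/∂P_{Vidio} = 134 − 4P_{Vidio} + P_{Streamly} = 0 ⇒ P_{Vidio} = 33.5 + 0.25P_{Streamly}.
Similarly P_{Streamly} = 38.5 + 0.25P_{Vidio}.
Plugging P_{Streamly} into Vidio's best response: P_{Vidio} = 33.5 + 0.25(38.5 + 0.25P_{Vidio}) ⇒ 0.9375P_{Vidio} = 43.125, so P_{Vidio} = 46.
Then P_{Streamly} = 38.5 + 0.25·46 = 50.

46, 50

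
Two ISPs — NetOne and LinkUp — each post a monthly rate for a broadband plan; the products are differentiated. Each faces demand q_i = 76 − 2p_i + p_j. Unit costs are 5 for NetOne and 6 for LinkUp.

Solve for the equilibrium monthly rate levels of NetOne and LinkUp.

NetOne's profit: π = (p_{NetOne} − 5)(76 − 2p_{NetOne} + p_{LinkUp}).
∂π/∂p_{NetOne} = 86 − 4p_{NetOne} + p_{LinkUp} = 0 ⇒ p_{NetOne} = 21.5 + 0.25p_{LinkUp}.
Similarly p_{LinkUp} = 22 + 0.25p_{NetOne}.
Substituting the second reaction function into the first: p_{NetOne} = 21.5 + 0.25(22 + 0.25p_{NetOne}), which gives 0.9375p_{NetOne} = 27 ⇒ p_{NetOne} = 28.8.
Then p_{LinkUp} = 22 + 0.25·28.8 = 29.2.

28.8, 29.2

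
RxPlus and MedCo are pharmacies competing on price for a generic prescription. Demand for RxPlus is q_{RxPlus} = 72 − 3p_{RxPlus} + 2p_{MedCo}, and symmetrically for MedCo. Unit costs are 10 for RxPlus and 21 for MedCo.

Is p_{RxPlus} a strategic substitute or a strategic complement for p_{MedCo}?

strategic complements

RxPlus's profit: π = (p_{RxPlus} − 10)(72 − 3p_{RxPlus} + 2p_{MedCo}).
∂π/∂p_{RxPlus} = 102 − 6p_{RxPlus} + 2p_{MedCo} = 0 ⇒ p_{RxPlus} = 17 + (1/3)p_{MedCo}.
The best-response slope dp_{RxPlus}/dp_{MedCo} = 1/3 > 0: the reaction function is upward-sloping, so the choices are strategic complements.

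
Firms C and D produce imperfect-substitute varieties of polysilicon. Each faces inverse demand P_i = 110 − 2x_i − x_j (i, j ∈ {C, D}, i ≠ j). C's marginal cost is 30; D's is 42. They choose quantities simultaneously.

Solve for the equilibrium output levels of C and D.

Firm C's profit: π = x_C(110 − 2x_C − x_D) − 30x_C.
∂π/∂x_C = 80 − 4x_C − x_D = 0 ⇒ x_C = 20 − 0.25x_D.
Similarly x_D = 17 − 0.25x_C.
Substituting the second reaction function into the first: x_C = 20 − 0.25(17 − 0.25x_C), which gives 0.9375x_C = 15.75 ⇒ x_C = 16.8.
Then x_D = 17 − 0.25·16.8 = 12.8.

16.8, 12.8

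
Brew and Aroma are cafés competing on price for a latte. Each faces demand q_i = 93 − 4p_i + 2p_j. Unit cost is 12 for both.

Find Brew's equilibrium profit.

Brew's profit: π = (p_{Brew} − 12)(93 − 4p_{Brew} + 2p_{Aroma}).
∂π/∂p_{Brew} = 141 − 8p_{Brew} + 2p_{Aroma} = 0 ⇒ p_{Brew} = 17.625 + 0.25p_{Aroma}.
The game is symmetric, so in equilibrium p_{Aroma} = p_{Brew}: the reaction function gives 0.75p_{Brew} = 17.625, hence p_{Brew} = 23.5.
q_{Brew} = 93 − 4·23.5 + 2·23.5 = 46.
Profit = (23.5 − 12)·46 = 529.

529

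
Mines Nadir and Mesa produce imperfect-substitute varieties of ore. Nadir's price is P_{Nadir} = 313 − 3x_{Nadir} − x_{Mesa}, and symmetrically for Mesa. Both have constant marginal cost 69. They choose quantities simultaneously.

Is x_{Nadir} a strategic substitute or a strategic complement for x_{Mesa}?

Mine Nadir's profit: π = x_{Nadir}(313 − 3x_{Nadir} − x_{Mesa}) − 69x_{Nadir}.
∂π/∂x_{Nadir} = 244 − 6x_{Nadir} − x_{Mesa} = 0 ⇒ x_{Nadir} = 122/3 − (1/6)x_{Mesa}.
The best-response slope dx_{Nadir}/dx_{Mesa} = −1/6 < 0: the reaction function is downward-sloping, so the choices are strategic substitutes.

strategic substitutes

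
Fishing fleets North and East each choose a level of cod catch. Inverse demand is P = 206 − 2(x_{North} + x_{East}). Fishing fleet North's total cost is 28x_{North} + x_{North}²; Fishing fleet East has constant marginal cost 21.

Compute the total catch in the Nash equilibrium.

Fishing fleet North's profit: π = x_{North}(206 − 2(x_{North} + x_{East})) − 28x_{North} − x_{North}².
∂π/∂x_{North} = 178 − 6x_{North} − 2x_{East} = 0, so x_{North} = 89/3 − (1/3)x_{East}.
For East: ∂π/∂x_{East} = 185 − 4x_{East} − 2x_{North} = 0 ⇒ x_{East} = 46.25 − 0.5x_{North}.
Solving the two reaction functions simultaneously: (1 − (−1/3)(−0.5))x_{North} = 89/3 − (1/3)·46.25, so (5/6)x_{North} = 14.25 and x_{North} = 17.1.
Then x_{East} = 46.25 − 0.5·17.1 = 37.7.
Total catch: 17.1 + 37.7 = 54.8.

54.8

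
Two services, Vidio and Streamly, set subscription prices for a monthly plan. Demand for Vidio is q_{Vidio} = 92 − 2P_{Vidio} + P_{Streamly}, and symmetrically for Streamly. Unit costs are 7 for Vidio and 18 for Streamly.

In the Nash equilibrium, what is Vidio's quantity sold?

59.6

Vidio's profit: π = (P_{Vidio} − 7)(92 − 2P_{Vidio} + P_{Streamly}).
∂π/∂P_{Vidio} = 106 − 4P_{Vidio} + P_{Streamly} = 0 ⇒ P_{Vidio} = 26.5 + 0.25P_{Streamly}.
Similarly P_{Streamly} = 32 + 0.25P_{Vidio}.
Solving the two reaction functions simultaneously: (1 − (0.25)(0.25))P_{Vidio} = 26.5 + 0.25·32, so 0.9375P_{Vidio} = 34.5 and P_{Vidio} = 36.8.
Then P_{Streamly} = 32 + 0.25·36.8 = 41.2.
q_{Vidio} = 92 − 2·36.8 + 41.2 = 59.6.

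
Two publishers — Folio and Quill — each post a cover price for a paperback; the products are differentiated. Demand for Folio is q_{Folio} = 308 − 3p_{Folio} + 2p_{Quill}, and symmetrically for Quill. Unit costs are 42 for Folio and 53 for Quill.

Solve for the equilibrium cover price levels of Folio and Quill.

Folio's profit: π = (p_{Folio} − 42)(308 − 3p_{Folio} + 2p_{Quill}).
∂π/∂p_{Folio} = 434 − 6p_{Folio} + 2p_{Quill} = 0 ⇒ p_{Folio} = 217/3 + (1/3)p_{Quill}.
Similarly p_{Quill} = 467/6 + (1/3)p_{Folio}.
Plugging p_{Quill} into Folio's best response: p_{Folio} = 217/3 + (1/3)(467/6 + (1/3)p_{Folio}) ⇒ (8/9)p_{Folio} = 1769/18, so p_{Folio} = 110.5625.
Then p_{Quill} = 467/6 + (1/3)·110.5625 = 114.6875.

110.5625, 114.6875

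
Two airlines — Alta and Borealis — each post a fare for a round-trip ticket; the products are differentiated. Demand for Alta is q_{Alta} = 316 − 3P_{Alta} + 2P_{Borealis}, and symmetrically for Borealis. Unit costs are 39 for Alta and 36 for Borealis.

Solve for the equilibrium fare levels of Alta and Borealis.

Alta's profit: π = (P_{Alta} − 39)(316 − 3P_{Alta} + 2P_{Borealis}).
∂π/∂P_{Alta} = 433 − 6P_{Alta} + 2P_{Borealis} = 0 ⇒ P_{Alta} = 433/6 + (1/3)P_{Borealis}.
Similarly P_{Borealis} = 212/3 + (1/3)P_{Alta}.
Solving the two reaction functions simultaneously: (1 − (1/3)(1/3))P_{Alta} = 433/6 + (1/3)·(212/3), so (8/9)P_{Alta} = 1723/18 and P_{Alta} = 107.6875.
Then P_{Borealis} = 212/3 + (1/3)·107.6875 = 106.5625.

107.6875, 106.5625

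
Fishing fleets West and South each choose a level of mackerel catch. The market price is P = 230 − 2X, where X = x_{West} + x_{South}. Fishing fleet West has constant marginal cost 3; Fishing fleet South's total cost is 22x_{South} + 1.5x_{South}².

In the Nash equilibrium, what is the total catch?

64.625

Fishing fleet West's profit: π = x_{West}(230 − 2(x_{West} + x_{South})) − 3x_{West}.
∂π/∂x_{West} = 227 − 4x_{West} − 2x_{South} = 0, so x_{West} = 56.75 − 0.5x_{South}.
For South: ∂π/∂x_{South} = 208 − 7x_{South} − 2x_{West} = 0 ⇒ x_{South} = 208/7 − (2/7)x_{West}.
Substituting the second reaction function into the first: x_{West} = 56.75 − 0.5(208/7 − (2/7)x_{West}), which gives (6/7)x_{West} = 1173/28 ⇒ x_{West} = 48.875.
Then x_{South} = 208/7 − (2/7)·48.875 = 15.75.
Total catch: 48.875 + 15.75 = 64.625.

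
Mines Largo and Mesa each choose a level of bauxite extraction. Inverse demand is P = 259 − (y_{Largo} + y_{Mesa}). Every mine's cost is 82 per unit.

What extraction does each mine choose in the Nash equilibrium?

Mine Largo's profit: π = y_{Largo}(259 − (y_{Largo} + y_{Mesa})) − 82y_{Largo}.
∂π/∂y_{Largo} = 177 − 2y_{Largo} − y_{Mesa} = 0, so y_{Largo} = 88.5 − 0.5y_{Mesa}.
The game is symmetric, so in equilibrium y_{Mesa} = y_{Largo}: the reaction function gives 1.5y_{Largo} = 88.5, hence y_{Largo} = 59.

59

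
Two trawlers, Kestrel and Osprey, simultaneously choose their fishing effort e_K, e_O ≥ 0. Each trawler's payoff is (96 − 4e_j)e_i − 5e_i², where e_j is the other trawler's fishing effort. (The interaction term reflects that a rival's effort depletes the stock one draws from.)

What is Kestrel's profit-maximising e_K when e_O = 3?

Kestrel's payoff is (96 − 4e_O)e_K − 5e_K².
∂π/∂e_K = 96 − 4e_O − 10e_K = 0, so e_K = 9.6 − 0.4e_O.
At e_O = 3: e_K = 9.6 − 0.4·3 = 8.4.

8.4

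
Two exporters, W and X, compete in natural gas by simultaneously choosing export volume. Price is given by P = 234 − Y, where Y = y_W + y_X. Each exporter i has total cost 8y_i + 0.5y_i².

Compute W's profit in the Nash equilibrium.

4788.375

Exporter W's profit: π = y_W(234 − (y_W + y_X)) − 8y_W − 0.5y_W².
∂π/∂y_W = 226 − 3y_W − y_X = 0, so y_W = 226/3 − (1/3)y_X.
By symmetry y_X = y_W; substituting into the reaction function, (4/3)y_W = 226/3 and y_W = 56.5.
Price P = 234 − 113 = 121.
W's profit: (121 − 8)·56.5 − 0.5(56.5)² = 4788.375.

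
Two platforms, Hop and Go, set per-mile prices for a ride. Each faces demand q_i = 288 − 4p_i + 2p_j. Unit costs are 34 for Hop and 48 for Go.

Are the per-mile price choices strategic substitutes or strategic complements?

strategic complements

Hop's profit: π = (p_{Hop} − 34)(288 − 4p_{Hop} + 2p_{Go}).
∂π/∂p_{Hop} = 424 − 8p_{Hop} + 2p_{Go} = 0 ⇒ p_{Hop} = 53 + 0.25p_{Go}.
The best-response slope dp_{Hop}/dp_{Go} = 0.25 > 0: the reaction function is upward-sloping, so the choices are strategic complements.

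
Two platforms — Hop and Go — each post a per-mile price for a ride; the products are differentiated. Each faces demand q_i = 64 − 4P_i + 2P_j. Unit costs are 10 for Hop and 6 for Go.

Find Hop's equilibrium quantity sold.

Hop's profit: π = (P_{Hop} − 10)(64 − 4P_{Hop} + 2P_{Go}).
∂π/∂P_{Hop} = 104 − 8P_{Hop} + 2P_{Go} = 0 ⇒ P_{Hop} = 13 + 0.25P_{Go}.
Similarly P_{Go} = 11 + 0.25P_{Hop}.
Substituting the second reaction function into the first: P_{Hop} = 13 + 0.25(11 + 0.25P_{Hop}), which gives 0.9375P_{Hop} = 15.75 ⇒ P_{Hop} = 16.8.
Then P_{Go} = 11 + 0.25·16.8 = 15.2.
q_{Hop} = 64 − 4·16.8 + 2·15.2 = 27.2.

27.2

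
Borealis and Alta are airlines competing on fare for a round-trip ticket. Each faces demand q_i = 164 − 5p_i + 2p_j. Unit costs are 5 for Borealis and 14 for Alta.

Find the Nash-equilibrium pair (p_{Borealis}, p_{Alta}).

24.5625, 28.3125

Borealis's profit: π = (p_{Borealis} − 5)(164 − 5p_{Borealis} + 2p_{Alta}).
∂π/∂p_{Borealis} = 189 − 10p_{Borealis} + 2p_{Alta} = 0 ⇒ p_{Borealis} = 18.9 + 0.2p_{Alta}.
Similarly p_{Alta} = 23.4 + 0.2p_{Borealis}.
Substituting the second reaction function into the first: p_{Borealis} = 18.9 + 0.2(23.4 + 0.2p_{Borealis}), which gives 0.96p_{Borealis} = 23.58 ⇒ p_{Borealis} = 24.5625.
Then p_{Alta} = 23.4 + 0.2·24.5625 = 28.3125.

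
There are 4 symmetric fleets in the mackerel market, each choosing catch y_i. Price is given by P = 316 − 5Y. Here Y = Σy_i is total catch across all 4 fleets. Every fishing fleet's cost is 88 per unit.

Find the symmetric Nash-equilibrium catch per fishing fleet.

A representative fishing fleet's profit is π_i = y_i(316 − 5Y) − 88y_i, with Y = y_i + Σ_{j≠i} y_j.
First-order condition: 228 − 10y_i − 5Σ_{j≠i} y_j = 0.
Imposing symmetry (y_j = y for all j) turns Σ_{j≠i} y_j into 3y, so 228 = 25y and y = 9.12.

9.12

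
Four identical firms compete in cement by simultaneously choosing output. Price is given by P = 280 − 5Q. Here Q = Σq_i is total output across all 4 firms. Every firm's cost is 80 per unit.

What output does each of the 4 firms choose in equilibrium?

8

A representative firm's profit is π_i = q_i(280 − 5Q) − 80q_i, with Q = q_i + Σ_{j≠i} q_j.
First-order condition: 200 − 10q_i − 5Σ_{j≠i} q_j = 0.
With identical firms, set every q_j = q: then 200 − 10q − 15q = 0, i.e. q = 200/25 = 8.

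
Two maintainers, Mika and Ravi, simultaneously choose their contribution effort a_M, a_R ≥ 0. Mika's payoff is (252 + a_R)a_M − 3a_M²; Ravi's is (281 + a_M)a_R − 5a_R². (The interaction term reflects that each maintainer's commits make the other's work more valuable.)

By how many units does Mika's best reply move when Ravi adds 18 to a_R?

Expanding Mika's payoff: 252a_M + a_Ra_M − 3a_M².
∂π/∂a_M = 252 + a_R − 6a_M = 0, so a_M = 42 + (1/6)a_R.
The reaction-function slope is 1/6, so an 18-unit rise in a_R moves a_M by 1/6 × 18 = 3. Mika's best response rises — the actions are strategic complements.

3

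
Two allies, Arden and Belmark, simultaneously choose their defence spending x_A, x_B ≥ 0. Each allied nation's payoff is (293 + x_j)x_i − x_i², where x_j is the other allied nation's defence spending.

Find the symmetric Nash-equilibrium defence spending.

293

Arden's payoff is (293 + x_B)x_A − x_A².
∂π/∂x_A = 293 + x_B − 2x_A = 0, so x_A = 146.5 + 0.5x_B.
The game is symmetric, so in equilibrium x_B = x_A: the reaction function gives 0.5x_A = 146.5, hence x_A = 293.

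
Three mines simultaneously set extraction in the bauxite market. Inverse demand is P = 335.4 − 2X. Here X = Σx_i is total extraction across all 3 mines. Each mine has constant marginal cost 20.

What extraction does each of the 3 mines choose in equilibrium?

39.425

A representative mine's profit is π_i = x_i(335.4 − 2X) − 20x_i, with X = x_i + Σ_{j≠i} x_j.
First-order condition: 315.4 − 4x_i − 2Σ_{j≠i} x_j = 0.
With identical mines, set every x_j = x: then 315.4 − 4x − 4x = 0, i.e. x = 315.4/8 = 39.425.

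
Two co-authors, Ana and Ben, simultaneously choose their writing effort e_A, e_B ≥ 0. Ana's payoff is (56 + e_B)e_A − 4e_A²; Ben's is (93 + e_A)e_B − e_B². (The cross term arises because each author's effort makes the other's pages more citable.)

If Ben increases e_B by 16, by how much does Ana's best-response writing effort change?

Expanding Ana's payoff: 56e_A + e_Be_A − 4e_A².
∂π/∂e_A = 56 + e_B − 8e_A = 0, so e_A = 7 + 0.125e_B.
The reaction-function slope is 0.125, so a 16-unit rise in e_B moves e_A by 0.125 × 16 = 2. Ana's best response rises — the actions are strategic complements.

2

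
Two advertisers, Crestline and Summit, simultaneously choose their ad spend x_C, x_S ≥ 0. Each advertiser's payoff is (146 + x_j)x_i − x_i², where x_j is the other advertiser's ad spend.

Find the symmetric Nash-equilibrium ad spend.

Crestline's payoff is (146 + x_S)x_C − x_C².
∂π/∂x_C = 146 + x_S − 2x_C = 0, so x_C = 73 + 0.5x_S.
Setting x_C = x_S in the reaction function: x_C = 73 + 0.5x_C, so x_C = 73 / 0.5 = 146.

146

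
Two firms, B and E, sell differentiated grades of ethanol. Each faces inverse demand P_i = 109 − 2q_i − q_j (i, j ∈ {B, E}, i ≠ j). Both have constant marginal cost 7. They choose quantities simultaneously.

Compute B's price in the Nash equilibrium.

47.8

Firm B's profit: π = q_B(109 − 2q_B − q_E) − 7q_B.
∂π/∂q_B = 102 − 4q_B − q_E = 0 ⇒ q_B = 25.5 − 0.25q_E.
Setting q_B = q_E in the reaction function: q_B = 25.5 − 0.25q_B, so q_B = 25.5 / 1.25 = 20.4.
P_B = 109 − 2·20.4 − 20.4 = 47.8.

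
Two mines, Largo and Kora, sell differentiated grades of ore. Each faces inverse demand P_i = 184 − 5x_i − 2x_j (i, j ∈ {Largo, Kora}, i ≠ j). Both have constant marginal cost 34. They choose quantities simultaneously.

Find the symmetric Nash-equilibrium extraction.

12.5

Mine Largo's profit: π = x_{Largo}(184 − 5x_{Largo} − 2x_{Kora}) − 34x_{Largo}.
∂π/∂x_{Largo} = 150 − 10x_{Largo} − 2x_{Kora} = 0 ⇒ x_{Largo} = 15 − 0.2x_{Kora}.
By symmetry x_{Kora} = x_{Largo}; substituting into the reaction function, 1.2x_{Largo} = 15 and x_{Largo} = 12.5.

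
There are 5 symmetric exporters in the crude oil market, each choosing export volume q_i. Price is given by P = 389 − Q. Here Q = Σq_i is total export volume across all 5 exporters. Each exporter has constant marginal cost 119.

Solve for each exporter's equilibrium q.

45

A representative exporter's profit is π_i = q_i(389 − Q) − 119q_i, with Q = q_i + Σ_{j≠i} q_j.
First-order condition: 270 − 2q_i − Σ_{j≠i} q_j = 0.
Imposing symmetry (q_j = q for all j) turns Σ_{j≠i} q_j into 4q, so 270 = 6q and q = 45.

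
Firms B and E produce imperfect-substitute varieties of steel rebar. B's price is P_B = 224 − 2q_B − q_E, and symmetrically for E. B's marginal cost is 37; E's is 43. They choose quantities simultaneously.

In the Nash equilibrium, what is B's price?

Firm B's profit: π = q_B(224 − 2q_B − q_E) − 37q_B.
∂π/∂q_B = 187 − 4q_B − q_E = 0 ⇒ q_B = 46.75 − 0.25q_E.
Similarly q_E = 45.25 − 0.25q_B.
Plugging q_E into B's best response: q_B = 46.75 − 0.25(45.25 − 0.25q_B) ⇒ 0.9375q_B = 35.4375, so q_B = 37.8.
Then q_E = 45.25 − 0.25·37.8 = 35.8.
P_B = 224 − 2·37.8 − 35.8 = 112.6.

112.6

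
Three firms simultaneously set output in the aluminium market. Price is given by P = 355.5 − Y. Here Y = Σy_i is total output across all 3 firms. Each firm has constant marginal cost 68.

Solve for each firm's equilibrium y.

A representative firm's profit is π_i = y_i(355.5 − Y) − 68y_i, with Y = y_i + Σ_{j≠i} y_j.
First-order condition: 287.5 − 2y_i − Σ_{j≠i} y_j = 0.
Imposing symmetry (y_j = y for all j) turns Σ_{j≠i} y_j into 2y, so 287.5 = 4y and y = 71.875.

71.875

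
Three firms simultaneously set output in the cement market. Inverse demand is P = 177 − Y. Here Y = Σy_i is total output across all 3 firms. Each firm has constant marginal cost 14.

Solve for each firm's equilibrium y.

A representative firm's profit is π_i = y_i(177 − Y) − 14y_i, with Y = y_i + Σ_{j≠i} y_j.
First-order condition: 163 − 2y_i − Σ_{j≠i} y_j = 0.
With identical firms, set every y_j = y: then 163 − 2y − 2y = 0, i.e. y = 163/4 = 40.75.

40.75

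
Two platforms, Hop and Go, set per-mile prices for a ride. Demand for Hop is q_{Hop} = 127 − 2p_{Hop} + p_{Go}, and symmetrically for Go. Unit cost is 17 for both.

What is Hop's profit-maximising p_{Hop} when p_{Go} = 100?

65.25

Hop's profit: π = (p_{Hop} − 17)(127 − 2p_{Hop} + p_{Go}).
∂π/∂p_{Hop} = 161 − 4p_{Hop} + p_{Go} = 0 ⇒ p_{Hop} = 40.25 + 0.25p_{Go}.
At p_{Go} = 100: p_{Hop} = 40.25 + 0.25·100 = 65.25.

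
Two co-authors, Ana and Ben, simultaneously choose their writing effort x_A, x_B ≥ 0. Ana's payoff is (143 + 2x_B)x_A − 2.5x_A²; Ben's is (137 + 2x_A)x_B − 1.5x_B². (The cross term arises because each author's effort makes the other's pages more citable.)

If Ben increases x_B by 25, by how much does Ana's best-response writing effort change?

10

Expanding Ana's payoff: 143x_A + 2x_Bx_A − 2.5x_A².
∂π/∂x_A = 143 + 2x_B − 5x_A = 0, so x_A = 28.6 + 0.4x_B.
The reaction-function slope is 0.4, so a 25-unit rise in x_B moves x_A by 0.4 × 25 = 10. Ana's best response rises — the actions are strategic complements.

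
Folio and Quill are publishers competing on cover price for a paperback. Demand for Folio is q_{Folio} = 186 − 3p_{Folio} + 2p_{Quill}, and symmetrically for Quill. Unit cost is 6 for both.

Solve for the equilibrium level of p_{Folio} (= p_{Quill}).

51

Folio's profit: π = (p_{Folio} − 6)(186 − 3p_{Folio} + 2p_{Quill}).
∂π/∂p_{Folio} = 204 − 6p_{Folio} + 2p_{Quill} = 0 ⇒ p_{Folio} = 34 + (1/3)p_{Quill}.
Setting p_{Folio} = p_{Quill} in the reaction function: p_{Folio} = 34 + (1/3)p_{Folio}, so p_{Folio} = 34 / (2/3) = 51.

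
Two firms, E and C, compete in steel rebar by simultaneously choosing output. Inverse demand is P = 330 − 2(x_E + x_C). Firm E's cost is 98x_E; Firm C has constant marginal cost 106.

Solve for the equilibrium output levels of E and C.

Firm E's profit: π = x_E(330 − 2(x_E + x_C)) − 98x_E.
∂π/∂x_E = 232 − 4x_E − 2x_C = 0, so x_E = 58 − 0.5x_C.
By the same steps for C: x_C = 56 − 0.5x_E.
Solving the two reaction functions simultaneously: (1 − (−0.5)(−0.5))x_E = 58 − 0.5·56, so 0.75x_E = 30 and x_E = 40.
Then x_C = 56 − 0.5·40 = 36.

40, 36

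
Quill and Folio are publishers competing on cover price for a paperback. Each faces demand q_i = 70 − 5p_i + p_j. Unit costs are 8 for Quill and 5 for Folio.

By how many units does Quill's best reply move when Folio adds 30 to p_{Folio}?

3

Quill's profit: π = (p_{Quill} − 8)(70 − 5p_{Quill} + p_{Folio}).
∂π/∂p_{Quill} = 110 − 10p_{Quill} + p_{Folio} = 0 ⇒ p_{Quill} = 11 + 0.1p_{Folio}.
The reaction-function slope is 0.1, so a 30-unit rise in p_{Folio} moves p_{Quill} by 0.1 × 30 = 3. Quill's best response rises — the actions are strategic complements.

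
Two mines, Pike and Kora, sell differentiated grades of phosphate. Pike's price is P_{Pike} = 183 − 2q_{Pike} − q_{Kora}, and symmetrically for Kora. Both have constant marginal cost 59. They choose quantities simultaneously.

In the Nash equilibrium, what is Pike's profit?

Mine Pike's profit: π = q_{Pike}(183 − 2q_{Pike} − q_{Kora}) − 59q_{Pike}.
∂π/∂q_{Pike} = 124 − 4q_{Pike} − q_{Kora} = 0 ⇒ q_{Pike} = 31 − 0.25q_{Kora}.
The game is symmetric, so in equilibrium q_{Kora} = q_{Pike}: the reaction function gives 1.25q_{Pike} = 31, hence q_{Pike} = 24.8.
P_{Pike} = 183 − 2·24.8 − 24.8 = 108.6.
Profit = (108.6 − 59)·24.8 = 1230.08.

1230.08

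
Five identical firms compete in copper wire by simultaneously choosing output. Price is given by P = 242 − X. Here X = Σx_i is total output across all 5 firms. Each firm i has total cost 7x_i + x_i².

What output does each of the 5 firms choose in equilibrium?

A representative firm's profit is π_i = x_i(242 − X) − 7x_i − x_i², with X = x_i + Σ_{j≠i} x_j.
First-order condition: 235 − 4x_i − Σ_{j≠i} x_j = 0.
Imposing symmetry (x_j = x for all j) turns Σ_{j≠i} x_j into 4x, so 235 = 8x and x = 29.375.

29.375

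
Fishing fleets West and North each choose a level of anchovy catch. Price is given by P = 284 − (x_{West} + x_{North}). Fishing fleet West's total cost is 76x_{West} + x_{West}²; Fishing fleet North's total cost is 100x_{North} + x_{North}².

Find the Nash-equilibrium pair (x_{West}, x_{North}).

43.2, 35.2

Fishing fleet West's profit: π = x_{West}(284 − (x_{West} + x_{North})) − 76x_{West} − x_{West}².
∂π/∂x_{West} = 208 − 4x_{West} − x_{North} = 0, so x_{West} = 52 − 0.25x_{North}.
By the same steps for North: x_{North} = 46 − 0.25x_{West}.
Substituting the second reaction function into the first: x_{West} = 52 − 0.25(46 − 0.25x_{West}), which gives 0.9375x_{West} = 40.5 ⇒ x_{West} = 43.2.
Then x_{North} = 46 − 0.25·43.2 = 35.2.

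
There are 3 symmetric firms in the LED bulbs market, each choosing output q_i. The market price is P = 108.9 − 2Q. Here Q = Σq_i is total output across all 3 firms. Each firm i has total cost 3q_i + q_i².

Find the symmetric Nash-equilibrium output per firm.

A representative firm's profit is π_i = q_i(108.9 − 2Q) − 3q_i − q_i², with Q = q_i + Σ_{j≠i} q_j.
First-order condition: 105.9 − 6q_i − 2Σ_{j≠i} q_j = 0.
Imposing symmetry (q_j = q for all j) turns Σ_{j≠i} q_j into 2q, so 105.9 = 10q and q = 10.59.

10.59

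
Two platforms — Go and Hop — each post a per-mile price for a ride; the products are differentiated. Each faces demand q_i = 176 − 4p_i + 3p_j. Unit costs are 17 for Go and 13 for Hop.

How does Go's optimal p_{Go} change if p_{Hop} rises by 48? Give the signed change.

18

Go's profit: π = (p_{Go} − 17)(176 − 4p_{Go} + 3p_{Hop}).
∂π/∂p_{Go} = 244 − 8p_{Go} + 3p_{Hop} = 0 ⇒ p_{Go} = 30.5 + 0.375p_{Hop}.
The reaction-function slope is 0.375, so a 48-unit rise in p_{Hop} moves p_{Go} by 0.375 × 48 = 18. Go's best response rises — the actions are strategic complements.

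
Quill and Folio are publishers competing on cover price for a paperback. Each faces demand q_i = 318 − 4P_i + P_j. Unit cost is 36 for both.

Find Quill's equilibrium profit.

3600

Quill's profit: π = (P_{Quill} − 36)(318 − 4P_{Quill} + P_{Folio}).
∂π/∂P_{Quill} = 462 − 8P_{Quill} + P_{Folio} = 0 ⇒ P_{Quill} = 57.75 + 0.125P_{Folio}.
Setting P_{Quill} = P_{Folio} in the reaction function: P_{Quill} = 57.75 + 0.125P_{Quill}, so P_{Quill} = 57.75 / 0.875 = 66.
q_{Quill} = 318 − 4·66 + 66 = 120.
Profit = (66 − 36)·120 = 3600.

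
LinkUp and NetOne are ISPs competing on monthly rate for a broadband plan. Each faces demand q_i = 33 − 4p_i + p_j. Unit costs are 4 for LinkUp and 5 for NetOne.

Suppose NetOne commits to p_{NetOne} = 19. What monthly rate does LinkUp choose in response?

8.5

LinkUp's profit: π = (p_{LinkUp} − 4)(33 − 4p_{LinkUp} + p_{NetOne}).
∂π/∂p_{LinkUp} = 49 − 8p_{LinkUp} + p_{NetOne} = 0 ⇒ p_{LinkUp} = 6.125 + 0.125p_{NetOne}.
At p_{NetOne} = 19: p_{LinkUp} = 6.125 + 0.125·19 = 8.5.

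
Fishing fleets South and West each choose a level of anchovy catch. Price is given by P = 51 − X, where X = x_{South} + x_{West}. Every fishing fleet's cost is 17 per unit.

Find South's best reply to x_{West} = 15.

9.5

Fishing fleet South's profit: π = x_{South}(51 − (x_{South} + x_{West})) − 17x_{South}.
∂π/∂x_{South} = 34 − 2x_{South} − x_{West} = 0, so x_{South} = 17 − 0.5x_{West}.
At x_{West} = 15: x_{South} = 17 − 0.5·15 = 9.5.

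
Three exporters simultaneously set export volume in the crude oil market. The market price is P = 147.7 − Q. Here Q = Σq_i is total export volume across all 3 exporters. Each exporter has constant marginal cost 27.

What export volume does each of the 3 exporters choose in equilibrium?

A representative exporter's profit is π_i = q_i(147.7 − Q) − 27q_i, with Q = q_i + Σ_{j≠i} q_j.
First-order condition: 120.7 − 2q_i − Σ_{j≠i} q_j = 0.
In a symmetric equilibrium every exporter chooses the same q, so Σ_{j≠i} q_j = 2q. The condition becomes 120.7 − 4q = 0, giving q = 120.7/4 = 30.175.

30.175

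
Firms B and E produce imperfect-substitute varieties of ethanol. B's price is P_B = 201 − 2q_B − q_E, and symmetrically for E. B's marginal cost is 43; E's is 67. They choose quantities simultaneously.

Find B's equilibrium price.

109.4

Firm B's profit: π = q_B(201 − 2q_B − q_E) − 43q_B.
∂π/∂q_B = 158 − 4q_B − q_E = 0 ⇒ q_B = 39.5 − 0.25q_E.
Similarly q_E = 33.5 − 0.25q_B.
Solving the two reaction functions simultaneously: (1 − (−0.25)(−0.25))q_B = 39.5 − 0.25·33.5, so 0.9375q_B = 31.125 and q_B = 33.2.
Then q_E = 33.5 − 0.25·33.2 = 25.2.
P_B = 201 − 2·33.2 − 25.2 = 109.4.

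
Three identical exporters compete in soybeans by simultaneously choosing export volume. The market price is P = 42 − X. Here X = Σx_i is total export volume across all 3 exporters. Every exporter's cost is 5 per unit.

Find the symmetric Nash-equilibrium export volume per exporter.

9.25

A representative exporter's profit is π_i = x_i(42 − X) − 5x_i, with X = x_i + Σ_{j≠i} x_j.
First-order condition: 37 − 2x_i − Σ_{j≠i} x_j = 0.
Imposing symmetry (x_j = x for all j) turns Σ_{j≠i} x_j into 2x, so 37 = 4x and x = 9.25.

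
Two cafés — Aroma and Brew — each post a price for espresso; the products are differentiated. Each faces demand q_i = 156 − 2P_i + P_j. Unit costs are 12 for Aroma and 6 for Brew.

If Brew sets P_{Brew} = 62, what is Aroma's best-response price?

60.5

Aroma's profit: π = (P_{Aroma} − 12)(156 − 2P_{Aroma} + P_{Brew}).
∂π/∂P_{Aroma} = 180 − 4P_{Aroma} + P_{Brew} = 0 ⇒ P_{Aroma} = 45 + 0.25P_{Brew}.
At P_{Brew} = 62: P_{Aroma} = 45 + 0.25·62 = 60.5.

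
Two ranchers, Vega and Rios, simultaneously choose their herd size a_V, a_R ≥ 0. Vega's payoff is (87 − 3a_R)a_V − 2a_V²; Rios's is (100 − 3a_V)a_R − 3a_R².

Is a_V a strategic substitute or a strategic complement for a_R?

strategic substitutes

Expanding Vega's payoff: 87a_V − 3a_Ra_V − 2a_V².
∂π/∂a_V = 87 − 3a_R − 4a_V = 0, so a_V = 21.75 − 0.75a_R.
The best-response slope da_V/da_R = −0.75 < 0: the reaction function is downward-sloping, so the choices are strategic substitutes.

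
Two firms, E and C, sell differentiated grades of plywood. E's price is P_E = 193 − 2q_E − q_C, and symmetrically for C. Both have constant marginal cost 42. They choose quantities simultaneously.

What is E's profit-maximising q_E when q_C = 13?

34.5

Firm E's profit: π = q_E(193 − 2q_E − q_C) − 42q_E.
∂π/∂q_E = 151 − 4q_E − q_C = 0 ⇒ q_E = 37.75 − 0.25q_C.
At q_C = 13: q_E = 37.75 − 0.25·13 = 34.5.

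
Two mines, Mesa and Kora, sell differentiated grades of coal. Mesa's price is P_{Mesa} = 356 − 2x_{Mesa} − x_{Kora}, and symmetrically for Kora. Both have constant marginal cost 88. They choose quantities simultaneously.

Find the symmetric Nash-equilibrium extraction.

Mine Mesa's profit: π = x_{Mesa}(356 − 2x_{Mesa} − x_{Kora}) − 88x_{Mesa}.
∂π/∂x_{Mesa} = 268 − 4x_{Mesa} − x_{Kora} = 0 ⇒ x_{Mesa} = 67 − 0.25x_{Kora}.
By symmetry x_{Kora} = x_{Mesa}; substituting into the reaction function, 1.25x_{Mesa} = 67 and x_{Mesa} = 53.6.

53.6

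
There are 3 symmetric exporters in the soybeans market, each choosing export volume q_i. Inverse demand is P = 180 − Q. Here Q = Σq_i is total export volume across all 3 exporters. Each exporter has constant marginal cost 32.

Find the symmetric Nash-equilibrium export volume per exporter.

37

A representative exporter's profit is π_i = q_i(180 − Q) − 32q_i, with Q = q_i + Σ_{j≠i} q_j.
First-order condition: 148 − 2q_i − Σ_{j≠i} q_j = 0.
Imposing symmetry (q_j = q for all j) turns Σ_{j≠i} q_j into 2q, so 148 = 4q and q = 37.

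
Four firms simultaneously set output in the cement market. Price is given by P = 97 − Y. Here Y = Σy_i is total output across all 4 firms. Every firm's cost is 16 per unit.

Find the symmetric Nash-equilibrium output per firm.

A representative firm's profit is π_i = y_i(97 − Y) − 16y_i, with Y = y_i + Σ_{j≠i} y_j.
First-order condition: 81 − 2y_i − Σ_{j≠i} y_j = 0.
In a symmetric equilibrium every firm chooses the same y, so Σ_{j≠i} y_j = 3y. The condition becomes 81 − 5y = 0, giving y = 81/5 = 16.2.

16.2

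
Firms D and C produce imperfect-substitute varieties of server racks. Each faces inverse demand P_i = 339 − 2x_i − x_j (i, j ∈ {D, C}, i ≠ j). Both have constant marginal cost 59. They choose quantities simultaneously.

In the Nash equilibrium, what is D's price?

171

Firm D's profit: π = x_D(339 − 2x_D − x_C) − 59x_D.
∂π/∂x_D = 280 − 4x_D − x_C = 0 ⇒ x_D = 70 − 0.25x_C.
By symmetry x_C = x_D; substituting into the reaction function, 1.25x_D = 70 and x_D = 56.
P_D = 339 − 2·56 − 56 = 171.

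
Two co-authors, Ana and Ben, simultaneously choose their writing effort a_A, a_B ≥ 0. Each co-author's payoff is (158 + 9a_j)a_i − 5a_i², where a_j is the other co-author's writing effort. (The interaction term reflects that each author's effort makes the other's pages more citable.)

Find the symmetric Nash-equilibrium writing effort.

Ana's payoff is (158 + 9a_B)a_A − 5a_A².
∂π/∂a_A = 158 + 9a_B − 10a_A = 0, so a_A = 15.8 + 0.9a_B.
By symmetry a_B = a_A; substituting into the reaction function, 0.1a_A = 15.8 and a_A = 158.

158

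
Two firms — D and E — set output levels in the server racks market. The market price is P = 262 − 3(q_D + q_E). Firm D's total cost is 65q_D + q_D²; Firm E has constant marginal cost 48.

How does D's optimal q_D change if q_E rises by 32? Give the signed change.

-12

Firm D's profit: π = q_D(262 − 3(q_D + q_E)) − 65q_D − q_D².
∂π/∂q_D = 197 − 8q_D − 3q_E = 0, so q_D = 24.625 − 0.375q_E.
The reaction-function slope is −0.375, so a 32-unit rise in q_E moves q_D by −0.375 × 32 = −12. D's best response falls — the actions are strategic substitutes.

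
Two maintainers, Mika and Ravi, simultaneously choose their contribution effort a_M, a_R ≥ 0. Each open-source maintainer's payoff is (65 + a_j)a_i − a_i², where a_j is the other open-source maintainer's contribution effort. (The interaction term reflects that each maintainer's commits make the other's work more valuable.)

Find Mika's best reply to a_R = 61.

63

Mika's payoff is (65 + a_R)a_M − a_M².
∂π/∂a_M = 65 + a_R − 2a_M = 0, so a_M = 32.5 + 0.5a_R.
At a_R = 61: a_M = 32.5 + 0.5·61 = 63.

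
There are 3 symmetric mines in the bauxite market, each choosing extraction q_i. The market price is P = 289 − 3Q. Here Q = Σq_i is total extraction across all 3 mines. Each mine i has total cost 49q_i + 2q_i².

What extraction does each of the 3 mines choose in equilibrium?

A representative mine's profit is π_i = q_i(289 − 3Q) − 49q_i − 2q_i², with Q = q_i + Σ_{j≠i} q_j.
First-order condition: 240 − 10q_i − 3Σ_{j≠i} q_j = 0.
With identical mines, set every q_j = q: then 240 − 10q − 6q = 0, i.e. q = 240/16 = 15.

15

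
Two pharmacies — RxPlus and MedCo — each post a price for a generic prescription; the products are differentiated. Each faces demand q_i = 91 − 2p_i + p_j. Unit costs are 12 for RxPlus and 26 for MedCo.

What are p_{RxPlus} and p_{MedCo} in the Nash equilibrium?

40.2, 45.8

RxPlus's profit: π = (p_{RxPlus} − 12)(91 − 2p_{RxPlus} + p_{MedCo}).
∂π/∂p_{RxPlus} = 115 − 4p_{RxPlus} + p_{MedCo} = 0 ⇒ p_{RxPlus} = 28.75 + 0.25p_{MedCo}.
Similarly p_{MedCo} = 35.75 + 0.25p_{RxPlus}.
Plugging p_{MedCo} into RxPlus's best response: p_{RxPlus} = 28.75 + 0.25(35.75 + 0.25p_{RxPlus}) ⇒ 0.9375p_{RxPlus} = 37.6875, so p_{RxPlus} = 40.2.
Then p_{MedCo} = 35.75 + 0.25·40.2 = 45.8.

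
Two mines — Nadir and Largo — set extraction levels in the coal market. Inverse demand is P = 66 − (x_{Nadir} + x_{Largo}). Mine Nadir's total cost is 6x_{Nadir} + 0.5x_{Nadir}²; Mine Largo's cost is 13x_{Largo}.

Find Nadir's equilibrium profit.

Mine Nadir's profit: π = x_{Nadir}(66 − (x_{Nadir} + x_{Largo})) − 6x_{Nadir} − 0.5x_{Nadir}².
∂π/∂x_{Nadir} = 60 − 3x_{Nadir} − x_{Largo} = 0, so x_{Nadir} = 20 − (1/3)x_{Largo}.
For Largo: ∂π/∂x_{Largo} = 53 − 2x_{Largo} − x_{Nadir} = 0 ⇒ x_{Largo} = 26.5 − 0.5x_{Nadir}.
Plugging x_{Largo} into Nadir's best response: x_{Nadir} = 20 − (1/3)(26.5 − 0.5x_{Nadir}) ⇒ (5/6)x_{Nadir} = 67/6, so x_{Nadir} = 13.4.
Then x_{Largo} = 26.5 − 0.5·13.4 = 19.8.
Price P = 66 − 33.2 = 32.8.
Nadir's profit: (32.8 − 6)·13.4 − 0.5(13.4)² = 269.34.

269.34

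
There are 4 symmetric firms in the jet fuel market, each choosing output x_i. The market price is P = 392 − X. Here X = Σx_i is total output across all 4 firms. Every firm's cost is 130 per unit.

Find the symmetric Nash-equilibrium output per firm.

52.4

A representative firm's profit is π_i = x_i(392 − X) − 130x_i, with X = x_i + Σ_{j≠i} x_j.
First-order condition: 262 − 2x_i − Σ_{j≠i} x_j = 0.
In a symmetric equilibrium every firm chooses the same x, so Σ_{j≠i} x_j = 3x. The condition becomes 262 − 5x = 0, giving x = 262/5 = 52.4.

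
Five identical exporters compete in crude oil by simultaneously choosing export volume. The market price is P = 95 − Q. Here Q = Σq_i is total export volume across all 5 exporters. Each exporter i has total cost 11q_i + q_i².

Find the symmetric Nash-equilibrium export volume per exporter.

A representative exporter's profit is π_i = q_i(95 − Q) − 11q_i − q_i², with Q = q_i + Σ_{j≠i} q_j.
First-order condition: 84 − 4q_i − Σ_{j≠i} q_j = 0.
In a symmetric equilibrium every exporter chooses the same q, so Σ_{j≠i} q_j = 4q. The condition becomes 84 − 8q = 0, giving q = 84/8 = 10.5.

10.5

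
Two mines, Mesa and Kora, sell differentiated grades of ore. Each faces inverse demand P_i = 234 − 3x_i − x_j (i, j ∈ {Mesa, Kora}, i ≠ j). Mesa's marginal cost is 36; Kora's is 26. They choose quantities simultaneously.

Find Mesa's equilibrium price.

Mine Mesa's profit: π = x_{Mesa}(234 − 3x_{Mesa} − x_{Kora}) − 36x_{Mesa}.
∂π/∂x_{Mesa} = 198 − 6x_{Mesa} − x_{Kora} = 0 ⇒ x_{Mesa} = 33 − (1/6)x_{Kora}.
Similarly x_{Kora} = 104/3 − (1/6)x_{Mesa}.
Solving the two reaction functions simultaneously: (1 − (−1/6)(−1/6))x_{Mesa} = 33 − (1/6)·(104/3), so (35/36)x_{Mesa} = 245/9 and x_{Mesa} = 28.
Then x_{Kora} = 104/3 − (1/6)·28 = 30.
P_{Mesa} = 234 − 3·28 − 30 = 120.

120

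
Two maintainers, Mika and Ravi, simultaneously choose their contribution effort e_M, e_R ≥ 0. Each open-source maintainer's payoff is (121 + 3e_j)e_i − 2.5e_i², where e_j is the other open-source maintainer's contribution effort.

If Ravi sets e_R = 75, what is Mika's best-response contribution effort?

Mika's payoff is (121 + 3e_R)e_M − 2.5e_M².
∂π/∂e_M = 121 + 3e_R − 5e_M = 0, so e_M = 24.2 + 0.6e_R.
At e_R = 75: e_M = 24.2 + 0.6·75 = 69.2.

69.2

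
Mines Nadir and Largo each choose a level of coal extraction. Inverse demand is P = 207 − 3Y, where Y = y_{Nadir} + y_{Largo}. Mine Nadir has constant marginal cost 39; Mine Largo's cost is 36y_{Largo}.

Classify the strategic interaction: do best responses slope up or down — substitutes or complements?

Mine Nadir's profit: π = y_{Nadir}(207 − 3(y_{Nadir} + y_{Largo})) − 39y_{Nadir}.
∂π/∂y_{Nadir} = 168 − 6y_{Nadir} − 3y_{Largo} = 0, so y_{Nadir} = 28 − 0.5y_{Largo}.
The best-response slope dy_{Nadir}/dy_{Largo} = −0.5 < 0: the reaction function is downward-sloping, so the choices are strategic substitutes.

strategic substitutes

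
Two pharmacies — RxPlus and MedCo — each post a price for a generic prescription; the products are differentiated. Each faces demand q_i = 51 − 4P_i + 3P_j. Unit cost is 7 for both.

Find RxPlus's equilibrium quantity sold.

35.2

RxPlus's profit: π = (P_{RxPlus} − 7)(51 − 4P_{RxPlus} + 3P_{MedCo}).
∂π/∂P_{RxPlus} = 79 − 8P_{RxPlus} + 3P_{MedCo} = 0 ⇒ P_{RxPlus} = 9.875 + 0.375P_{MedCo}.
The game is symmetric, so in equilibrium P_{MedCo} = P_{RxPlus}: the reaction function gives 0.625P_{RxPlus} = 9.875, hence P_{RxPlus} = 15.8.
q_{RxPlus} = 51 − 4·15.8 + 3·15.8 = 35.2.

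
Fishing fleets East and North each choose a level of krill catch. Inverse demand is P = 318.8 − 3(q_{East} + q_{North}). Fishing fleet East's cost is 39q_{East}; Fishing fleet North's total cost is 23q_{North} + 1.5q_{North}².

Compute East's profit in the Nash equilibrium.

3940.0128

Fishing fleet East's profit: π = q_{East}(318.8 − 3(q_{East} + q_{North})) − 39q_{East}.
∂π/∂q_{East} = 279.8 − 6q_{East} − 3q_{North} = 0, so q_{East} = 1399/30 − 0.5q_{North}.
For North: ∂π/∂q_{North} = 295.8 − 9q_{North} − 3q_{East} = 0 ⇒ q_{North} = 493/15 − (1/3)q_{East}.
Solving the two reaction functions simultaneously: (1 − (−0.5)(−1/3))q_{East} = 1399/30 − 0.5·(493/15), so (5/6)q_{East} = 30.2 and q_{East} = 36.24.
Then q_{North} = 493/15 − (1/3)·36.24 = 1559/75.
Price P = 318.8 − 3·(4277/75) = 147.72.
East's profit: (147.72 − 39)·36.24 = 3940.0128.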